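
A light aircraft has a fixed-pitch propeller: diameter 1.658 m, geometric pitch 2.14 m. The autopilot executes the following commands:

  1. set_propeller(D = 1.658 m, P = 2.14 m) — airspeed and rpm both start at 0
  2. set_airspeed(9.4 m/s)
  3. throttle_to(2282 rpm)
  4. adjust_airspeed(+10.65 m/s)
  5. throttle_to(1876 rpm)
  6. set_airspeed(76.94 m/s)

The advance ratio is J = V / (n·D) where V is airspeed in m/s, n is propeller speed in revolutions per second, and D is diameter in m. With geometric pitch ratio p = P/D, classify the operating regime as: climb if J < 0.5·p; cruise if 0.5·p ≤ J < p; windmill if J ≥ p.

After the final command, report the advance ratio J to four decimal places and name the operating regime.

J = 1.4842, regime = windmill

set_propeller: D = 1.658 m, P = 2.14 m (p = P/D = 1.290712); state ← (V=0, rpm=0)
set_airspeed(9.4): V ← 9.4 m/s
throttle_to(2282): rpm ← 2282
adjust_airspeed(+10.65): V ← 9.4 +10.65 = 20.05 m/s
throttle_to(1876): rpm ← 1876
set_airspeed(76.94): V ← 76.94 m/s
final state: V = 76.94 m/s, rpm = 1876 → n = rpm/60 = 31.266667 rev/s
J = V / (n·D) = 76.94 / (31.266667 × 1.658) = 1.484178
regime bands: climb J<0.6454 | cruise [0.6454, 1.2907) | windmill J≥1.2907
J = 1.4842 → windmill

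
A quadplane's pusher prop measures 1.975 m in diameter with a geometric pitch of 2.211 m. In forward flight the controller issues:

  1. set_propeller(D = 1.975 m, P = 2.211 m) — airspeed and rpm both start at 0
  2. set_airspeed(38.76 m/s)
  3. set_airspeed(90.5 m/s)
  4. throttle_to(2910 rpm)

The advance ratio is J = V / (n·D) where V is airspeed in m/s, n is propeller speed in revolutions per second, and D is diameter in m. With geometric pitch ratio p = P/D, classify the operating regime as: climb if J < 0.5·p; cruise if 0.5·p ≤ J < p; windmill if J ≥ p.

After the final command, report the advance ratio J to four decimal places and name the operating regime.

set_propeller: D = 1.975 m, P = 2.211 m (p = P/D = 1.119494); state ← (V=0, rpm=0)
set_airspeed(38.76): V ← 38.76 m/s
set_airspeed(90.5): V ← 90.5 m/s
throttle_to(2910): rpm ← 2910
final state: V = 90.5 m/s, rpm = 2910 → n = rpm/60 = 48.500000 rev/s
J = V / (n·D) = 90.5 / (48.500000 × 1.975) = 0.944800
regime bands: climb J<0.5597 | cruise [0.5597, 1.1195) | windmill J≥1.1195
J = 0.9448 → cruise

J = 0.9448, regime = cruise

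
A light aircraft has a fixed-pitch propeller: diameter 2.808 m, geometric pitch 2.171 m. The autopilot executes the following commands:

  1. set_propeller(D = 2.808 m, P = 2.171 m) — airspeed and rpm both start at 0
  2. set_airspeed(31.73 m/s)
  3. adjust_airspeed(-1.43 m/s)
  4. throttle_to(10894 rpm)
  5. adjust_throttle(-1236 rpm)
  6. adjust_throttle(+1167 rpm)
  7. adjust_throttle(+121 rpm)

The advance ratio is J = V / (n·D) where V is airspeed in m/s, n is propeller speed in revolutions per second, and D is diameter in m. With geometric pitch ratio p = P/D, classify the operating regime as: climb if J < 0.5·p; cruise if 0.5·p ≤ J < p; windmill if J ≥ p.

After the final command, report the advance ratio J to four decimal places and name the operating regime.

J = 0.0591, regime = climb

set_propeller: D = 2.808 m, P = 2.171 m (p = P/D = 0.773148); state ← (V=0, rpm=0)
set_airspeed(31.73): V ← 31.73 m/s
adjust_airspeed(-1.43): V ← 31.73 -1.43 = 30.3 m/s
throttle_to(10894): rpm ← 10894
adjust_throttle(-1236): rpm ← 10894 -1236 = 9658
adjust_throttle(+1167): rpm ← 9658 +1167 = 10825
adjust_throttle(+121): rpm ← 10825 +121 = 10946
final state: V = 30.3 m/s, rpm = 10946 → n = rpm/60 = 182.433333 rev/s
J = V / (n·D) = 30.3 / (182.433333 × 2.808) = 0.059148
regime bands: climb J<0.3866 | cruise [0.3866, 0.7731) | windmill J≥0.7731
J = 0.0591 → climb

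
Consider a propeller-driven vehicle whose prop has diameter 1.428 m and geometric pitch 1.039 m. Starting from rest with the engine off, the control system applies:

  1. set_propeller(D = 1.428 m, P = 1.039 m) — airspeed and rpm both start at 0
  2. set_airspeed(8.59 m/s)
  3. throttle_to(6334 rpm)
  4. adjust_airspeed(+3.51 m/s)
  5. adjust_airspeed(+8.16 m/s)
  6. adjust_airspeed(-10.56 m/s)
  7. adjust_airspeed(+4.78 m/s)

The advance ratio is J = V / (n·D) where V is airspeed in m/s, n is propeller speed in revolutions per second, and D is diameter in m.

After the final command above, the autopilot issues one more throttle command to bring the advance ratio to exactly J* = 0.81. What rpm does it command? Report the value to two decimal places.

set_propeller: D = 1.428 m, P = 1.039 m (p = P/D = 0.727591); state ← (V=0, rpm=0)
set_airspeed(8.59): V ← 8.59 m/s
throttle_to(6334): rpm ← 6334
adjust_airspeed(+3.51): V ← 8.59 +3.51 = 12.1 m/s
adjust_airspeed(+8.16): V ← 12.1 +8.16 = 20.26 m/s
adjust_airspeed(-10.56): V ← 20.26 -10.56 = 9.7 m/s
adjust_airspeed(+4.78): V ← 9.7 +4.78 = 14.48 m/s
final state: V = 14.48 m/s, rpm = 6334 → n = rpm/60 = 105.566667 rev/s
target J* = 0.81; solve J* = V/(n·D) for n: n = V/(J*·D) = 14.48/(0.81 × 1.428) = 12.518588 rev/s
rpm = 60·n = 751.115261

rpm = 751.12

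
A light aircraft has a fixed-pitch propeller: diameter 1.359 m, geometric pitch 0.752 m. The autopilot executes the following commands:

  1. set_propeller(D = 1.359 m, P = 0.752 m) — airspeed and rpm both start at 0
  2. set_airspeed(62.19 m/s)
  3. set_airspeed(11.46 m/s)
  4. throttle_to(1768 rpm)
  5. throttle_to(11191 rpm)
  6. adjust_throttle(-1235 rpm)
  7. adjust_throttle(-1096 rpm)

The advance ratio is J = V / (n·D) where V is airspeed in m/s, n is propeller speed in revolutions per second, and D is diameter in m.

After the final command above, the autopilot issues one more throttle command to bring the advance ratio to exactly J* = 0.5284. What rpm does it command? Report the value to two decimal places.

rpm = 957.53

set_propeller: D = 1.359 m, P = 0.752 m (p = P/D = 0.553348); state ← (V=0, rpm=0)
set_airspeed(62.19): V ← 62.19 m/s
set_airspeed(11.46): V ← 11.46 m/s
throttle_to(1768): rpm ← 1768
throttle_to(11191): rpm ← 11191
adjust_throttle(-1235): rpm ← 11191 -1235 = 9956
adjust_throttle(-1096): rpm ← 9956 -1096 = 8860
final state: V = 11.46 m/s, rpm = 8860 → n = rpm/60 = 147.666667 rev/s
target J* = 0.5284; solve J* = V/(n·D) for n: n = V/(J*·D) = 11.46/(0.5284 × 1.359) = 15.958878 rev/s
rpm = 60·n = 957.532674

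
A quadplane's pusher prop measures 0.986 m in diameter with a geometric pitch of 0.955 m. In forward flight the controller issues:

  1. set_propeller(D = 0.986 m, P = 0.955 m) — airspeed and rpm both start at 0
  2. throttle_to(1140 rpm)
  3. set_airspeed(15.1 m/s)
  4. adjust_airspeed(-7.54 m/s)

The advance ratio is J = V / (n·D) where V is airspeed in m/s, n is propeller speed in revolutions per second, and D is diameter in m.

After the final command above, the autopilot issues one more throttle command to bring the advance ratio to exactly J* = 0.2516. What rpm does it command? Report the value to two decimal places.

rpm = 1828.46

set_propeller: D = 0.986 m, P = 0.955 m (p = P/D = 0.968560); state ← (V=0, rpm=0)
throttle_to(1140): rpm ← 1140
set_airspeed(15.1): V ← 15.1 m/s
adjust_airspeed(-7.54): V ← 15.1 -7.54 = 7.56 m/s
final state: V = 7.56 m/s, rpm = 1140 → n = rpm/60 = 19.000000 rev/s
target J* = 0.2516; solve J* = V/(n·D) for n: n = V/(J*·D) = 7.56/(0.2516 × 0.986) = 30.474335 rev/s
rpm = 60·n = 1828.460127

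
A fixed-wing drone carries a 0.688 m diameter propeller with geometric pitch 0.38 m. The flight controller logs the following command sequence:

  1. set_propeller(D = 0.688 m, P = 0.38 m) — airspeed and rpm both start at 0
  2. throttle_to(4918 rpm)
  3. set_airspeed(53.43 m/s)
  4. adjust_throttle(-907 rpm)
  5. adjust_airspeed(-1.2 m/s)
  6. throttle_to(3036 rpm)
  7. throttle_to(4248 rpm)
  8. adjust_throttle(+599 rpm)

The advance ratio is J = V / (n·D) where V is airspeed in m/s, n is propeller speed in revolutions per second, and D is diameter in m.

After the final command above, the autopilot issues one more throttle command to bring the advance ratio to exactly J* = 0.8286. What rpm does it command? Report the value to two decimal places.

set_propeller: D = 0.688 m, P = 0.38 m (p = P/D = 0.552326); state ← (V=0, rpm=0)
throttle_to(4918): rpm ← 4918
set_airspeed(53.43): V ← 53.43 m/s
adjust_throttle(-907): rpm ← 4918 -907 = 4011
adjust_airspeed(-1.2): V ← 53.43 -1.2 = 52.23 m/s
throttle_to(3036): rpm ← 3036
throttle_to(4248): rpm ← 4248
adjust_throttle(+599): rpm ← 4248 +599 = 4847
final state: V = 52.23 m/s, rpm = 4847 → n = rpm/60 = 80.783333 rev/s
target J* = 0.8286; solve J* = V/(n·D) for n: n = V/(J*·D) = 52.23/(0.8286 × 0.688) = 91.619234 rev/s
rpm = 60·n = 5497.154068

rpm = 5497.15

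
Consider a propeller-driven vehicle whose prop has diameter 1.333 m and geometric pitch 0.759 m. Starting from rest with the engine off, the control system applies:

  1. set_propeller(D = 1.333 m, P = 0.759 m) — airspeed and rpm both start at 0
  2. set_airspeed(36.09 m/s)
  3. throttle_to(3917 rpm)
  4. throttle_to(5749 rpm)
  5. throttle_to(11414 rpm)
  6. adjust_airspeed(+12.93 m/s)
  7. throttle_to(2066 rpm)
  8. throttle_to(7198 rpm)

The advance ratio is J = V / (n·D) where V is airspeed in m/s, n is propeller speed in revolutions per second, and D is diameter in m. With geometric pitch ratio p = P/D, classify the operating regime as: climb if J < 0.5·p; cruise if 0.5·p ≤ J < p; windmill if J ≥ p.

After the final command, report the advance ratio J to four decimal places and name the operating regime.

set_propeller: D = 1.333 m, P = 0.759 m (p = P/D = 0.569392); state ← (V=0, rpm=0)
set_airspeed(36.09): V ← 36.09 m/s
throttle_to(3917): rpm ← 3917
throttle_to(5749): rpm ← 5749
throttle_to(11414): rpm ← 11414
adjust_airspeed(+12.93): V ← 36.09 +12.93 = 49.02 m/s
throttle_to(2066): rpm ← 2066
throttle_to(7198): rpm ← 7198
final state: V = 49.02 m/s, rpm = 7198 → n = rpm/60 = 119.966667 rev/s
J = V / (n·D) = 49.02 / (119.966667 × 1.333) = 0.306537
regime bands: climb J<0.2847 | cruise [0.2847, 0.5694) | windmill J≥0.5694
J = 0.3065 → cruise

J = 0.3065, regime = cruise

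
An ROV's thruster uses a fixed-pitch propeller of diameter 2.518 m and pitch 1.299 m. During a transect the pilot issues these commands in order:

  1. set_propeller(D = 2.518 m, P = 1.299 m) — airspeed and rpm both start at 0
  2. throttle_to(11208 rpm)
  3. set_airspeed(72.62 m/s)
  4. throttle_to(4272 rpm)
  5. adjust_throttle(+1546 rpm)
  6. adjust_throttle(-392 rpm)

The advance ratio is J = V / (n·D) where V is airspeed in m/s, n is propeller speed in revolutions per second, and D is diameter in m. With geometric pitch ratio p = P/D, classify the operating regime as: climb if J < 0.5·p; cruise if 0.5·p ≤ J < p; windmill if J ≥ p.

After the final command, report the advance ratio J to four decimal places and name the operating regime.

set_propeller: D = 2.518 m, P = 1.299 m (p = P/D = 0.515886); state ← (V=0, rpm=0)
throttle_to(11208): rpm ← 11208
set_airspeed(72.62): V ← 72.62 m/s
throttle_to(4272): rpm ← 4272
adjust_throttle(+1546): rpm ← 4272 +1546 = 5818
adjust_throttle(-392): rpm ← 5818 -392 = 5426
final state: V = 72.62 m/s, rpm = 5426 → n = rpm/60 = 90.433333 rev/s
J = V / (n·D) = 72.62 / (90.433333 × 2.518) = 0.318913
regime bands: climb J<0.2579 | cruise [0.2579, 0.5159) | windmill J≥0.5159
J = 0.3189 → cruise

J = 0.3189, regime = cruise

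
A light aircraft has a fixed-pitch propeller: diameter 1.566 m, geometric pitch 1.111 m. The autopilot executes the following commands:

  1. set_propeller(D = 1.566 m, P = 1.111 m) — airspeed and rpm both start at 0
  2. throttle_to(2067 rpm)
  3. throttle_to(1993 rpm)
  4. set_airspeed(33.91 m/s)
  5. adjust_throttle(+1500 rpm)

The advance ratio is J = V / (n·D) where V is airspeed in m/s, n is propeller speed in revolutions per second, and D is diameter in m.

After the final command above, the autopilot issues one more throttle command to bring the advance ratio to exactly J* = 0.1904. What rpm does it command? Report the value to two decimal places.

rpm = 6823.71

set_propeller: D = 1.566 m, P = 1.111 m (p = P/D = 0.709451); state ← (V=0, rpm=0)
throttle_to(2067): rpm ← 2067
throttle_to(1993): rpm ← 1993
set_airspeed(33.91): V ← 33.91 m/s
adjust_throttle(+1500): rpm ← 1993 +1500 = 3493
final state: V = 33.91 m/s, rpm = 3493 → n = rpm/60 = 58.216667 rev/s
target J* = 0.1904; solve J* = V/(n·D) for n: n = V/(J*·D) = 33.91/(0.1904 × 1.566) = 113.728442 rev/s
rpm = 60·n = 6823.706494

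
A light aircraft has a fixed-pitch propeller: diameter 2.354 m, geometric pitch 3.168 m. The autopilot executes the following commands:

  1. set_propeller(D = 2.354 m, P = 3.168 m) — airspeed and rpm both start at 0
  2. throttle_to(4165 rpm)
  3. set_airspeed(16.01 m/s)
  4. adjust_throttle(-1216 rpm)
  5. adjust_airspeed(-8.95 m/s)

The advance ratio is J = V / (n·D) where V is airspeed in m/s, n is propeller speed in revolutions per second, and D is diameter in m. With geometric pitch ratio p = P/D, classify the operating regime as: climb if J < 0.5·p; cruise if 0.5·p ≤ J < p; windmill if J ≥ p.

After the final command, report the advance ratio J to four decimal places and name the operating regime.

set_propeller: D = 2.354 m, P = 3.168 m (p = P/D = 1.345794); state ← (V=0, rpm=0)
throttle_to(4165): rpm ← 4165
set_airspeed(16.01): V ← 16.01 m/s
adjust_throttle(-1216): rpm ← 4165 -1216 = 2949
adjust_airspeed(-8.95): V ← 16.01 -8.95 = 7.06 m/s
final state: V = 7.06 m/s, rpm = 2949 → n = rpm/60 = 49.150000 rev/s
J = V / (n·D) = 7.06 / (49.150000 × 2.354) = 0.061020
regime bands: climb J<0.6729 | cruise [0.6729, 1.3458) | windmill J≥1.3458
J = 0.0610 → climb

J = 0.0610, regime = climb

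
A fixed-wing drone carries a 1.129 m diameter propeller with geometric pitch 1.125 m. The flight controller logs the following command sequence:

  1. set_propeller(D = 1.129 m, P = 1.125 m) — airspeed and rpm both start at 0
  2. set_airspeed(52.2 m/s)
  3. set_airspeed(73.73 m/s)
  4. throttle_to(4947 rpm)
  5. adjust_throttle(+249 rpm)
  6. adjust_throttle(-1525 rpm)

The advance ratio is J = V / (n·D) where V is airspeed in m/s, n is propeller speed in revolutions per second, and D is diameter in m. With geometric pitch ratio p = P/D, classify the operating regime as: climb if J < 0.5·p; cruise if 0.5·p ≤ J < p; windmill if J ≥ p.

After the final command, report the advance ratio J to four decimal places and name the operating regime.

set_propeller: D = 1.129 m, P = 1.125 m (p = P/D = 0.996457); state ← (V=0, rpm=0)
set_airspeed(52.2): V ← 52.2 m/s
set_airspeed(73.73): V ← 73.73 m/s
throttle_to(4947): rpm ← 4947
adjust_throttle(+249): rpm ← 4947 +249 = 5196
adjust_throttle(-1525): rpm ← 5196 -1525 = 3671
final state: V = 73.73 m/s, rpm = 3671 → n = rpm/60 = 61.183333 rev/s
J = V / (n·D) = 73.73 / (61.183333 × 1.129) = 1.067375
regime bands: climb J<0.4982 | cruise [0.4982, 0.9965) | windmill J≥0.9965
J = 1.0674 → windmill

J = 1.0674, regime = windmill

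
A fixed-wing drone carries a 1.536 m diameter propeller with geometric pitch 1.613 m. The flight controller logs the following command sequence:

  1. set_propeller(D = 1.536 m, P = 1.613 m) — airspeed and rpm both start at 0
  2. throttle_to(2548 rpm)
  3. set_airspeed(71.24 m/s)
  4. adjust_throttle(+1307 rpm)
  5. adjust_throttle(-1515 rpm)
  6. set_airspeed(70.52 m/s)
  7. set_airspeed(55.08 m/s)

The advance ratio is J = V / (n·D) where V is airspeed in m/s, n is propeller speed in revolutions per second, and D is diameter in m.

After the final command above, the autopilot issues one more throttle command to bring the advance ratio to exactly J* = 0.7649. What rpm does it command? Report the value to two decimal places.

set_propeller: D = 1.536 m, P = 1.613 m (p = P/D = 1.050130); state ← (V=0, rpm=0)
throttle_to(2548): rpm ← 2548
set_airspeed(71.24): V ← 71.24 m/s
adjust_throttle(+1307): rpm ← 2548 +1307 = 3855
adjust_throttle(-1515): rpm ← 3855 -1515 = 2340
set_airspeed(70.52): V ← 70.52 m/s
set_airspeed(55.08): V ← 55.08 m/s
final state: V = 55.08 m/s, rpm = 2340 → n = rpm/60 = 39.000000 rev/s
target J* = 0.7649; solve J* = V/(n·D) for n: n = V/(J*·D) = 55.08/(0.7649 × 1.536) = 46.881128 rev/s
rpm = 60·n = 2812.867695

rpm = 2812.87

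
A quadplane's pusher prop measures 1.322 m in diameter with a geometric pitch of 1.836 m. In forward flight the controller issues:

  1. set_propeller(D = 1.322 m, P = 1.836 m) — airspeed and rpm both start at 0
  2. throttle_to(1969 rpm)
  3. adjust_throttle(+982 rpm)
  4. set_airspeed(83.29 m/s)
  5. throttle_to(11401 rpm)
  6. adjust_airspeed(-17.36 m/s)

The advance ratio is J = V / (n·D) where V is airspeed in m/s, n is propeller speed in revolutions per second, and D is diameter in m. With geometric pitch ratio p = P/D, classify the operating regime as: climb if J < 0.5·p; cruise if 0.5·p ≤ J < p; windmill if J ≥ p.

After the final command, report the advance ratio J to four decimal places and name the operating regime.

set_propeller: D = 1.322 m, P = 1.836 m (p = P/D = 1.388805); state ← (V=0, rpm=0)
throttle_to(1969): rpm ← 1969
adjust_throttle(+982): rpm ← 1969 +982 = 2951
set_airspeed(83.29): V ← 83.29 m/s
throttle_to(11401): rpm ← 11401
adjust_airspeed(-17.36): V ← 83.29 -17.36 = 65.93 m/s
final state: V = 65.93 m/s, rpm = 11401 → n = rpm/60 = 190.016667 rev/s
J = V / (n·D) = 65.93 / (190.016667 × 1.322) = 0.262458
regime bands: climb J<0.6944 | cruise [0.6944, 1.3888) | windmill J≥1.3888
J = 0.2625 → climb

J = 0.2625, regime = climb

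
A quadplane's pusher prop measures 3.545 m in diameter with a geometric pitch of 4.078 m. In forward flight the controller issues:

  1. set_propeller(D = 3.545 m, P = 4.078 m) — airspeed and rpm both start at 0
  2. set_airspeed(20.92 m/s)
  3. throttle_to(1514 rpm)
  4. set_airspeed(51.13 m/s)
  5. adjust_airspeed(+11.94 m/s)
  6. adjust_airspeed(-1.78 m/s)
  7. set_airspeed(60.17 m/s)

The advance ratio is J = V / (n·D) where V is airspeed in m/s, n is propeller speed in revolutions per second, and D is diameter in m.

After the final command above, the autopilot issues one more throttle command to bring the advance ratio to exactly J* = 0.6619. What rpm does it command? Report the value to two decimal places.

rpm = 1538.59

set_propeller: D = 3.545 m, P = 4.078 m (p = P/D = 1.150353); state ← (V=0, rpm=0)
set_airspeed(20.92): V ← 20.92 m/s
throttle_to(1514): rpm ← 1514
set_airspeed(51.13): V ← 51.13 m/s
adjust_airspeed(+11.94): V ← 51.13 +11.94 = 63.07 m/s
adjust_airspeed(-1.78): V ← 63.07 -1.78 = 61.29 m/s
set_airspeed(60.17): V ← 60.17 m/s
final state: V = 60.17 m/s, rpm = 1514 → n = rpm/60 = 25.233333 rev/s
target J* = 0.6619; solve J* = V/(n·D) for n: n = V/(J*·D) = 60.17/(0.6619 × 3.545) = 25.643151 rev/s
rpm = 60·n = 1538.589064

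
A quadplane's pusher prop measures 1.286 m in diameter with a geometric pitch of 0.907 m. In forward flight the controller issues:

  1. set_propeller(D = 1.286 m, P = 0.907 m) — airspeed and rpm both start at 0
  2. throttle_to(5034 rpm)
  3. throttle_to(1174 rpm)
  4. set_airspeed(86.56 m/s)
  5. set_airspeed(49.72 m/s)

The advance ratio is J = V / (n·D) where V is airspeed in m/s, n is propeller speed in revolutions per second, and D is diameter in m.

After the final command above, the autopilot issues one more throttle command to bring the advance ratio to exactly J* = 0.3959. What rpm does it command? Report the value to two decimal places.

set_propeller: D = 1.286 m, P = 0.907 m (p = P/D = 0.705288); state ← (V=0, rpm=0)
throttle_to(5034): rpm ← 5034
throttle_to(1174): rpm ← 1174
set_airspeed(86.56): V ← 86.56 m/s
set_airspeed(49.72): V ← 49.72 m/s
final state: V = 49.72 m/s, rpm = 1174 → n = rpm/60 = 19.566667 rev/s
target J* = 0.3959; solve J* = V/(n·D) for n: n = V/(J*·D) = 49.72/(0.3959 × 1.286) = 97.657286 rev/s
rpm = 60·n = 5859.437147

rpm = 5859.44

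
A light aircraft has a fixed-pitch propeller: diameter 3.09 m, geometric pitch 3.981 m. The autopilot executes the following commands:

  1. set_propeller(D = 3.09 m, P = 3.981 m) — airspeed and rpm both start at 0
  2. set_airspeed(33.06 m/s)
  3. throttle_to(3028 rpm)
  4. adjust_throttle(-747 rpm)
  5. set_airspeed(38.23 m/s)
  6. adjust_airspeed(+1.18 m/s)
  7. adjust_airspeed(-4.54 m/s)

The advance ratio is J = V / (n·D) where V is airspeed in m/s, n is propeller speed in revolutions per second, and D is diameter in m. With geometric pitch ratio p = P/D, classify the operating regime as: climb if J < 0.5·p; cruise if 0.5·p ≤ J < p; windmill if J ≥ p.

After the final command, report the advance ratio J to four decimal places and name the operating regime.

J = 0.2968, regime = climb

set_propeller: D = 3.09 m, P = 3.981 m (p = P/D = 1.288350); state ← (V=0, rpm=0)
set_airspeed(33.06): V ← 33.06 m/s
throttle_to(3028): rpm ← 3028
adjust_throttle(-747): rpm ← 3028 -747 = 2281
set_airspeed(38.23): V ← 38.23 m/s
adjust_airspeed(+1.18): V ← 38.23 +1.18 = 39.41 m/s
adjust_airspeed(-4.54): V ← 39.41 -4.54 = 34.87 m/s
final state: V = 34.87 m/s, rpm = 2281 → n = rpm/60 = 38.016667 rev/s
J = V / (n·D) = 34.87 / (38.016667 × 3.09) = 0.296838
regime bands: climb J<0.6442 | cruise [0.6442, 1.2883) | windmill J≥1.2883
J = 0.2968 → climb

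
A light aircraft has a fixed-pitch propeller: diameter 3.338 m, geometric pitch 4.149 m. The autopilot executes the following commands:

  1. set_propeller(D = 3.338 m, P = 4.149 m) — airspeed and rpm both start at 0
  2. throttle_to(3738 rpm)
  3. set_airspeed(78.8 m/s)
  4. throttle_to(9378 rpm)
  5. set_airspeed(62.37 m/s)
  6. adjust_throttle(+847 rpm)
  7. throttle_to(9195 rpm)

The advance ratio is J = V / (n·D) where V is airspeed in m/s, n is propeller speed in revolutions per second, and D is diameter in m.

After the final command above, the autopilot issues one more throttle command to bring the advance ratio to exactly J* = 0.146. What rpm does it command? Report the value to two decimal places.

rpm = 7678.70

set_propeller: D = 3.338 m, P = 4.149 m (p = P/D = 1.242960); state ← (V=0, rpm=0)
throttle_to(3738): rpm ← 3738
set_airspeed(78.8): V ← 78.8 m/s
throttle_to(9378): rpm ← 9378
set_airspeed(62.37): V ← 62.37 m/s
adjust_throttle(+847): rpm ← 9378 +847 = 10225
throttle_to(9195): rpm ← 9195
final state: V = 62.37 m/s, rpm = 9195 → n = rpm/60 = 153.250000 rev/s
target J* = 0.146; solve J* = V/(n·D) for n: n = V/(J*·D) = 62.37/(0.146 × 3.338) = 127.978365 rev/s
rpm = 60·n = 7678.701872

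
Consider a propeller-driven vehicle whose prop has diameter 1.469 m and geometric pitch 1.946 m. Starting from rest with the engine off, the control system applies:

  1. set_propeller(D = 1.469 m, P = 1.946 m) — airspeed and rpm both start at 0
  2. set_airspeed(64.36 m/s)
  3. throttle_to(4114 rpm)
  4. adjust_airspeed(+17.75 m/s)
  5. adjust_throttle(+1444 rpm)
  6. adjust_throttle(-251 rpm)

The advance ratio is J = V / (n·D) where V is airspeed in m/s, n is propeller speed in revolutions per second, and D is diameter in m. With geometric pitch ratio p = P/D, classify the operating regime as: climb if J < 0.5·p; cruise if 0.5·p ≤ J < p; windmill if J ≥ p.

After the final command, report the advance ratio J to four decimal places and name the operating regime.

J = 0.6319, regime = climb

set_propeller: D = 1.469 m, P = 1.946 m (p = P/D = 1.324711); state ← (V=0, rpm=0)
set_airspeed(64.36): V ← 64.36 m/s
throttle_to(4114): rpm ← 4114
adjust_airspeed(+17.75): V ← 64.36 +17.75 = 82.11 m/s
adjust_throttle(+1444): rpm ← 4114 +1444 = 5558
adjust_throttle(-251): rpm ← 5558 -251 = 5307
final state: V = 82.11 m/s, rpm = 5307 → n = rpm/60 = 88.450000 rev/s
J = V / (n·D) = 82.11 / (88.450000 × 1.469) = 0.631941
regime bands: climb J<0.6624 | cruise [0.6624, 1.3247) | windmill J≥1.3247
J = 0.6319 → climb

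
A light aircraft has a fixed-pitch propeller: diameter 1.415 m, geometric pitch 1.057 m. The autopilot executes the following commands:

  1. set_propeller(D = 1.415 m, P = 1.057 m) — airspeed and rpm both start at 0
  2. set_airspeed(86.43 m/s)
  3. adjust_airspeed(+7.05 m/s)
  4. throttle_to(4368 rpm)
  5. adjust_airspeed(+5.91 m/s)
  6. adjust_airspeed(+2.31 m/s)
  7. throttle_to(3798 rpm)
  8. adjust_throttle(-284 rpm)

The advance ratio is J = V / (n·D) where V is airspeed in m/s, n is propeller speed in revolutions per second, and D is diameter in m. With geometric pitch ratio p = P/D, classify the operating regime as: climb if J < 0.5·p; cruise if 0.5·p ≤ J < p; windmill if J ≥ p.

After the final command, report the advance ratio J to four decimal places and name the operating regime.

J = 1.2272, regime = windmill

set_propeller: D = 1.415 m, P = 1.057 m (p = P/D = 0.746996); state ← (V=0, rpm=0)
set_airspeed(86.43): V ← 86.43 m/s
adjust_airspeed(+7.05): V ← 86.43 +7.05 = 93.48 m/s
throttle_to(4368): rpm ← 4368
adjust_airspeed(+5.91): V ← 93.48 +5.91 = 99.39 m/s
adjust_airspeed(+2.31): V ← 99.39 +2.31 = 101.7 m/s
throttle_to(3798): rpm ← 3798
adjust_throttle(-284): rpm ← 3798 -284 = 3514
final state: V = 101.7 m/s, rpm = 3514 → n = rpm/60 = 58.566667 rev/s
J = V / (n·D) = 101.7 / (58.566667 × 1.415) = 1.227196
regime bands: climb J<0.3735 | cruise [0.3735, 0.7470) | windmill J≥0.7470
J = 1.2272 → windmill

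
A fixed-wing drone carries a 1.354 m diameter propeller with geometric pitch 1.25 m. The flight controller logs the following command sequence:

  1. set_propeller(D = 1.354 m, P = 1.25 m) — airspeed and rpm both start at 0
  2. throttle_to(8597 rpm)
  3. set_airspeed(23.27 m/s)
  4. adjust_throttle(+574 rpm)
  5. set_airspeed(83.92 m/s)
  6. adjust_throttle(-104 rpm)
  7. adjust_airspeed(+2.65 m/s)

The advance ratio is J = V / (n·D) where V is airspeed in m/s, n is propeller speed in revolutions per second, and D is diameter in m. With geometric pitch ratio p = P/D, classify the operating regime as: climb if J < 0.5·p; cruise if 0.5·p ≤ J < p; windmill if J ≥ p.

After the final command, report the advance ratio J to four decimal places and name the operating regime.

J = 0.4231, regime = climb

set_propeller: D = 1.354 m, P = 1.25 m (p = P/D = 0.923191); state ← (V=0, rpm=0)
throttle_to(8597): rpm ← 8597
set_airspeed(23.27): V ← 23.27 m/s
adjust_throttle(+574): rpm ← 8597 +574 = 9171
set_airspeed(83.92): V ← 83.92 m/s
adjust_throttle(-104): rpm ← 9171 -104 = 9067
adjust_airspeed(+2.65): V ← 83.92 +2.65 = 86.57 m/s
final state: V = 86.57 m/s, rpm = 9067 → n = rpm/60 = 151.116667 rev/s
J = V / (n·D) = 86.57 / (151.116667 × 1.354) = 0.423094
regime bands: climb J<0.4616 | cruise [0.4616, 0.9232) | windmill J≥0.9232
J = 0.4231 → climb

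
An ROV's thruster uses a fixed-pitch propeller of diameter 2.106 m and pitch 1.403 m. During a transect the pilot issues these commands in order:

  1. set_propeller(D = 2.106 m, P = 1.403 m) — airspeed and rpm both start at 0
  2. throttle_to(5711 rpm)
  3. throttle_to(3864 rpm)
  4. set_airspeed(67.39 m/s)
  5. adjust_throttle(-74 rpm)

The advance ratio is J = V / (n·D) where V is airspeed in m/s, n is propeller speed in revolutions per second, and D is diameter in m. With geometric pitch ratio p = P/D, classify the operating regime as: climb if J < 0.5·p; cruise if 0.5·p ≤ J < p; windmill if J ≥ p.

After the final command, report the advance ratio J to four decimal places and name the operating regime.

J = 0.5066, regime = cruise

set_propeller: D = 2.106 m, P = 1.403 m (p = P/D = 0.666192); state ← (V=0, rpm=0)
throttle_to(5711): rpm ← 5711
throttle_to(3864): rpm ← 3864
set_airspeed(67.39): V ← 67.39 m/s
adjust_throttle(-74): rpm ← 3864 -74 = 3790
final state: V = 67.39 m/s, rpm = 3790 → n = rpm/60 = 63.166667 rev/s
J = V / (n·D) = 67.39 / (63.166667 × 2.106) = 0.506581
regime bands: climb J<0.3331 | cruise [0.3331, 0.6662) | windmill J≥0.6662
J = 0.5066 → cruise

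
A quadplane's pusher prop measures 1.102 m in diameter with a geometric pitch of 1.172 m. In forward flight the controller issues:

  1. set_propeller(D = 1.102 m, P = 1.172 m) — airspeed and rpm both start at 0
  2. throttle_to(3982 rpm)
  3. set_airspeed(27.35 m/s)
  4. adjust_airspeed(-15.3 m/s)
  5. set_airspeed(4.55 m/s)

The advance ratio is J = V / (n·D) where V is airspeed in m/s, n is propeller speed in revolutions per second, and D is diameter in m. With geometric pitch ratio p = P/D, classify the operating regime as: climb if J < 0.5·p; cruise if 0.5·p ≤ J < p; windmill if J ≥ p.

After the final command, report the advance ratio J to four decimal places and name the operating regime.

set_propeller: D = 1.102 m, P = 1.172 m (p = P/D = 1.063521); state ← (V=0, rpm=0)
throttle_to(3982): rpm ← 3982
set_airspeed(27.35): V ← 27.35 m/s
adjust_airspeed(-15.3): V ← 27.35 -15.3 = 12.05 m/s
set_airspeed(4.55): V ← 4.55 m/s
final state: V = 4.55 m/s, rpm = 3982 → n = rpm/60 = 66.366667 rev/s
J = V / (n·D) = 4.55 / (66.366667 × 1.102) = 0.062213
regime bands: climb J<0.5318 | cruise [0.5318, 1.0635) | windmill J≥1.0635
J = 0.0622 → climb

J = 0.0622, regime = climb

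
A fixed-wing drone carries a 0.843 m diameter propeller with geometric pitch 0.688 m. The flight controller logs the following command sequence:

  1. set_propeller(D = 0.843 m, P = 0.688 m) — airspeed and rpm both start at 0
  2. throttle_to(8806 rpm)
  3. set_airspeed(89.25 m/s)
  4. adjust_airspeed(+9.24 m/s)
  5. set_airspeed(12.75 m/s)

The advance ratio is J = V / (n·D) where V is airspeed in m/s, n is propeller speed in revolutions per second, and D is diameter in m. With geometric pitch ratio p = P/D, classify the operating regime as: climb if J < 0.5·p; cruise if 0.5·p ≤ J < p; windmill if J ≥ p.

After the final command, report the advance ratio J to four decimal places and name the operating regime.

J = 0.1031, regime = climb

set_propeller: D = 0.843 m, P = 0.688 m (p = P/D = 0.816133); state ← (V=0, rpm=0)
throttle_to(8806): rpm ← 8806
set_airspeed(89.25): V ← 89.25 m/s
adjust_airspeed(+9.24): V ← 89.25 +9.24 = 98.49 m/s
set_airspeed(12.75): V ← 12.75 m/s
final state: V = 12.75 m/s, rpm = 8806 → n = rpm/60 = 146.766667 rev/s
J = V / (n·D) = 12.75 / (146.766667 × 0.843) = 0.103052
regime bands: climb J<0.4081 | cruise [0.4081, 0.8161) | windmill J≥0.8161
J = 0.1031 → climb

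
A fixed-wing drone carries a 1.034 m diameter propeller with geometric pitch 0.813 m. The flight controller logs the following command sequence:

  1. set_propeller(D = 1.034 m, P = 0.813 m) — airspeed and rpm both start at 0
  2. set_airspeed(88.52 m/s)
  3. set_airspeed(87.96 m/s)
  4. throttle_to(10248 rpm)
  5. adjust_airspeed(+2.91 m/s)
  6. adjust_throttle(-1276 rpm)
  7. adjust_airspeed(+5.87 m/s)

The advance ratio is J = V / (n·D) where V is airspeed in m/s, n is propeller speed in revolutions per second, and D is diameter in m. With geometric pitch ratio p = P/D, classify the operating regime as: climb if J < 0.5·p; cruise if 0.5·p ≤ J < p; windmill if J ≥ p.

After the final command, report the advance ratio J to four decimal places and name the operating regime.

set_propeller: D = 1.034 m, P = 0.813 m (p = P/D = 0.786267); state ← (V=0, rpm=0)
set_airspeed(88.52): V ← 88.52 m/s
set_airspeed(87.96): V ← 87.96 m/s
throttle_to(10248): rpm ← 10248
adjust_airspeed(+2.91): V ← 87.96 +2.91 = 90.87 m/s
adjust_throttle(-1276): rpm ← 10248 -1276 = 8972
adjust_airspeed(+5.87): V ← 90.87 +5.87 = 96.74 m/s
final state: V = 96.74 m/s, rpm = 8972 → n = rpm/60 = 149.533333 rev/s
J = V / (n·D) = 96.74 / (149.533333 × 1.034) = 0.625673
regime bands: climb J<0.3931 | cruise [0.3931, 0.7863) | windmill J≥0.7863
J = 0.6257 → cruise

J = 0.6257, regime = cruise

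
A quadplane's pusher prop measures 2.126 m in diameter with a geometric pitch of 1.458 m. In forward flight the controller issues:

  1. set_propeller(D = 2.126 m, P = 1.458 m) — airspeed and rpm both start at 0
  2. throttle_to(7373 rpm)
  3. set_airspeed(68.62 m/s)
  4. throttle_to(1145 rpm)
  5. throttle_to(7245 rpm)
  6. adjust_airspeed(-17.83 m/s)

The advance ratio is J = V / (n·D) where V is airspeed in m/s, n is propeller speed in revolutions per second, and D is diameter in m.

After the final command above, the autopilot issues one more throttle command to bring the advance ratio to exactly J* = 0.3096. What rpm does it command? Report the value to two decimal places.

set_propeller: D = 2.126 m, P = 1.458 m (p = P/D = 0.685795); state ← (V=0, rpm=0)
throttle_to(7373): rpm ← 7373
set_airspeed(68.62): V ← 68.62 m/s
throttle_to(1145): rpm ← 1145
throttle_to(7245): rpm ← 7245
adjust_airspeed(-17.83): V ← 68.62 -17.83 = 50.79 m/s
final state: V = 50.79 m/s, rpm = 7245 → n = rpm/60 = 120.750000 rev/s
target J* = 0.3096; solve J* = V/(n·D) for n: n = V/(J*·D) = 50.79/(0.3096 × 2.126) = 77.163870 rev/s
rpm = 60·n = 4629.832199

rpm = 4629.83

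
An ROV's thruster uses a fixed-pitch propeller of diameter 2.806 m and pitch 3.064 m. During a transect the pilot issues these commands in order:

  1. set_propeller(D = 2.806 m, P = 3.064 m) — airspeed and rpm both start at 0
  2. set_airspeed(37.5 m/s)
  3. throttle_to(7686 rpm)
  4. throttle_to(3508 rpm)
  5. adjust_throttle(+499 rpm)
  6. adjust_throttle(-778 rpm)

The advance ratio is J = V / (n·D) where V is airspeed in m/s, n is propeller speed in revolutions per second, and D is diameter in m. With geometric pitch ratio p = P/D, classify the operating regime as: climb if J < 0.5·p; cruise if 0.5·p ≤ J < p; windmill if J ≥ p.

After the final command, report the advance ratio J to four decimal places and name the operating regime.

set_propeller: D = 2.806 m, P = 3.064 m (p = P/D = 1.091946); state ← (V=0, rpm=0)
set_airspeed(37.5): V ← 37.5 m/s
throttle_to(7686): rpm ← 7686
throttle_to(3508): rpm ← 3508
adjust_throttle(+499): rpm ← 3508 +499 = 4007
adjust_throttle(-778): rpm ← 4007 -778 = 3229
final state: V = 37.5 m/s, rpm = 3229 → n = rpm/60 = 53.816667 rev/s
J = V / (n·D) = 37.5 / (53.816667 × 2.806) = 0.248329
regime bands: climb J<0.5460 | cruise [0.5460, 1.0919) | windmill J≥1.0919
J = 0.2483 → climb

J = 0.2483, regime = climb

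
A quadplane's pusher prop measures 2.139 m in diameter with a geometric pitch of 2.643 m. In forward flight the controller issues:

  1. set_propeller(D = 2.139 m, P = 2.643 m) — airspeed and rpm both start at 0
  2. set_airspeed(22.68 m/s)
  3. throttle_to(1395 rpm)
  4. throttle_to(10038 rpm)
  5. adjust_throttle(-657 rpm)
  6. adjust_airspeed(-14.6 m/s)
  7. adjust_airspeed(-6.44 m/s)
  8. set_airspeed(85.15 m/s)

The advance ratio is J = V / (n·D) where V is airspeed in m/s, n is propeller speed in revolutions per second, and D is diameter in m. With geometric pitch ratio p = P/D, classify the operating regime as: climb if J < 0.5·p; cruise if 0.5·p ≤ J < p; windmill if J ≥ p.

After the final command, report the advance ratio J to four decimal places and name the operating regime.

set_propeller: D = 2.139 m, P = 2.643 m (p = P/D = 1.235624); state ← (V=0, rpm=0)
set_airspeed(22.68): V ← 22.68 m/s
throttle_to(1395): rpm ← 1395
throttle_to(10038): rpm ← 10038
adjust_throttle(-657): rpm ← 10038 -657 = 9381
adjust_airspeed(-14.6): V ← 22.68 -14.6 = 8.08 m/s
adjust_airspeed(-6.44): V ← 8.08 -6.44 = 1.64 m/s
set_airspeed(85.15): V ← 85.15 m/s
final state: V = 85.15 m/s, rpm = 9381 → n = rpm/60 = 156.350000 rev/s
J = V / (n·D) = 85.15 / (156.350000 × 2.139) = 0.254610
regime bands: climb J<0.6178 | cruise [0.6178, 1.2356) | windmill J≥1.2356
J = 0.2546 → climb

J = 0.2546, regime = climb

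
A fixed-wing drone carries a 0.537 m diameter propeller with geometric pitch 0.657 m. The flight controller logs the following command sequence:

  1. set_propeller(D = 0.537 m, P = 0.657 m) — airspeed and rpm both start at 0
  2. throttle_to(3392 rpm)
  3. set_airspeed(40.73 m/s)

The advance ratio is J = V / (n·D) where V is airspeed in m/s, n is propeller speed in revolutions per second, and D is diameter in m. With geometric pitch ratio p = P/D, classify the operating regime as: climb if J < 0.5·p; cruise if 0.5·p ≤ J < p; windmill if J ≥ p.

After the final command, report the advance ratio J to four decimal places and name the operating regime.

J = 1.3416, regime = windmill

set_propeller: D = 0.537 m, P = 0.657 m (p = P/D = 1.223464); state ← (V=0, rpm=0)
throttle_to(3392): rpm ← 3392
set_airspeed(40.73): V ← 40.73 m/s
final state: V = 40.73 m/s, rpm = 3392 → n = rpm/60 = 56.533333 rev/s
J = V / (n·D) = 40.73 / (56.533333 × 0.537) = 1.341639
regime bands: climb J<0.6117 | cruise [0.6117, 1.2235) | windmill J≥1.2235
J = 1.3416 → windmill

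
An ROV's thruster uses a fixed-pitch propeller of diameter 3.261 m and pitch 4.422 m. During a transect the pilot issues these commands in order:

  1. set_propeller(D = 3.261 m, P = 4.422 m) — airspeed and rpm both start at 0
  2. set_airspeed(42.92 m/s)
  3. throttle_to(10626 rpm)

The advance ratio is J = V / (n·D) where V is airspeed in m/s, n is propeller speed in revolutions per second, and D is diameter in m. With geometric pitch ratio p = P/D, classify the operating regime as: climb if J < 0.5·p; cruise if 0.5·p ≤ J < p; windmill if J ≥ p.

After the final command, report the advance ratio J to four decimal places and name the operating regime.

J = 0.0743, regime = climb

set_propeller: D = 3.261 m, P = 4.422 m (p = P/D = 1.356026); state ← (V=0, rpm=0)
set_airspeed(42.92): V ← 42.92 m/s
throttle_to(10626): rpm ← 10626
final state: V = 42.92 m/s, rpm = 10626 → n = rpm/60 = 177.100000 rev/s
J = V / (n·D) = 42.92 / (177.100000 × 3.261) = 0.074317
regime bands: climb J<0.6780 | cruise [0.6780, 1.3560) | windmill J≥1.3560
J = 0.0743 → climb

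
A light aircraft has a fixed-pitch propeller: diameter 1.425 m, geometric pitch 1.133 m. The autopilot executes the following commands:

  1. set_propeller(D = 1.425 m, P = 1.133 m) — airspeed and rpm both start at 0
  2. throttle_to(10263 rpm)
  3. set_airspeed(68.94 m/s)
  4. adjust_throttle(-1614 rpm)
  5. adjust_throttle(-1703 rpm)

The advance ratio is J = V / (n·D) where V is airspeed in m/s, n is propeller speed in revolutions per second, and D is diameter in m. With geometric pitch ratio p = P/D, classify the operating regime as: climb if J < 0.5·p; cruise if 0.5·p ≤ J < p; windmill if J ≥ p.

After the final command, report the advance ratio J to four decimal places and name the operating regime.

J = 0.4179, regime = cruise

set_propeller: D = 1.425 m, P = 1.133 m (p = P/D = 0.795088); state ← (V=0, rpm=0)
throttle_to(10263): rpm ← 10263
set_airspeed(68.94): V ← 68.94 m/s
adjust_throttle(-1614): rpm ← 10263 -1614 = 8649
adjust_throttle(-1703): rpm ← 8649 -1703 = 6946
final state: V = 68.94 m/s, rpm = 6946 → n = rpm/60 = 115.766667 rev/s
J = V / (n·D) = 68.94 / (115.766667 × 1.425) = 0.417900
regime bands: climb J<0.3975 | cruise [0.3975, 0.7951) | windmill J≥0.7951
J = 0.4179 → cruise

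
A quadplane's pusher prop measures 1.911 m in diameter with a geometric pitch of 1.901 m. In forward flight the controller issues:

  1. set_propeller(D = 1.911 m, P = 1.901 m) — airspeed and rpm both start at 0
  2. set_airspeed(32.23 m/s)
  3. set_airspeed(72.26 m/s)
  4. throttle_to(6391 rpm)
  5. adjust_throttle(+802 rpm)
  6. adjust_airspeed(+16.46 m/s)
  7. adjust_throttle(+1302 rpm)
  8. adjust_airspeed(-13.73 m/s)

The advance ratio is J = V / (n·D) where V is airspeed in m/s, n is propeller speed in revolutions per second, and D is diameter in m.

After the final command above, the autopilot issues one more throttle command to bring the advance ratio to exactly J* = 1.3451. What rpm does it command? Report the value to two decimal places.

set_propeller: D = 1.911 m, P = 1.901 m (p = P/D = 0.994767); state ← (V=0, rpm=0)
set_airspeed(32.23): V ← 32.23 m/s
set_airspeed(72.26): V ← 72.26 m/s
throttle_to(6391): rpm ← 6391
adjust_throttle(+802): rpm ← 6391 +802 = 7193
adjust_airspeed(+16.46): V ← 72.26 +16.46 = 88.72 m/s
adjust_throttle(+1302): rpm ← 7193 +1302 = 8495
adjust_airspeed(-13.73): V ← 88.72 -13.73 = 74.99 m/s
final state: V = 74.99 m/s, rpm = 8495 → n = rpm/60 = 141.583333 rev/s
target J* = 1.3451; solve J* = V/(n·D) for n: n = V/(J*·D) = 74.99/(1.3451 × 1.911) = 29.173470 rev/s
rpm = 60·n = 1750.408220

rpm = 1750.41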